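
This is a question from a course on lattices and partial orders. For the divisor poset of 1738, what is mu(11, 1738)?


In a divisor lattice, mu(a,b) = mu(b/a) where mu is the classical Mobius function.
b/a = 1738/11 = 158
Prime factorization of 158: primes [2, 79]
158 is squarefree with 2 prime factor(s), so mu(158) = (-1)^2 = 1


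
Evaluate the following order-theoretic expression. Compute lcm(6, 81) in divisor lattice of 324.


In a divisor lattice, join = lcm (least common multiple).
gcd(6,81) = 3
lcm(6,81) = 6*81/gcd = 486/3 = 162


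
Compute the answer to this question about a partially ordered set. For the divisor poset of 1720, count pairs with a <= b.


The order relation is {(a,b) : a <= b}, reflexive so it includes (a,a).
Examples: (1,1), (1,10), (1,172), (1,1720), (1,2), ...
Total ordered pairs: 90


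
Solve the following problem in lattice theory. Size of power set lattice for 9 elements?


Power set = 2^n.
2^9 = 512


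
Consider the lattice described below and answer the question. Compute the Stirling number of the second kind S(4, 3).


S(n,k) = k*S(n-1,k) + S(n-1,k-1).
S(3,3) = 1, S(3,2) = 3
S(4,3) = 3*1 + 3 = 3 + 3
S(4,3) = 6


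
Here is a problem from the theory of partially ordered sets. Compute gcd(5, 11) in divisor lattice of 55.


In a divisor lattice, meet = gcd (greatest common divisor).
By Euclidean algorithm or factoring: gcd(5,11) = 1


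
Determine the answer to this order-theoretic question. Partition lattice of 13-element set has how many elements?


B(n) = number of set partitions of an n-element set.
B(n) satisfies the recurrence: B(n+1) = sum_k C(n,k)*B(k).
B(13) = 27644437


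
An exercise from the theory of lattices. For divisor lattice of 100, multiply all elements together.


Divisors of 100: [1, 2, 4, 5, 10, 20, 25, 50, 100]
Product = n^(d(n)/2) = 100^(9/2)
Product = 1000000000


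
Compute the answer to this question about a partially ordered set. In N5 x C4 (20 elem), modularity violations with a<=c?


Modular law: if a <= c then a v (b ^ c) = (a v b) ^ c.
Check all triples (a,b,c) with a <= c among 20 elements.
  e.g. a=(a,0), b=(c,0), c=(b,0): lhs=(a,0) != rhs=(b,0)
  e.g. a=(a,0), b=(c,1), c=(b,0): lhs=(a,0) != rhs=(b,0)
Total violating triples: 40


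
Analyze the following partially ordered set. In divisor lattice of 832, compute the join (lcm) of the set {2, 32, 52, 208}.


In a divisor lattice, join = lcm (least common multiple).
Compute lcm iteratively: start with first element, then lcm(current, next).
Elements: [2, 32, 52, 208]
lcm(2,32) = 32
lcm(32,52) = 416
lcm(416,208) = 416
Final lcm = 416


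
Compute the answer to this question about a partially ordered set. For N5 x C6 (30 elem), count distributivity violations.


Distributive law: a ^ (b v c) = (a ^ b) v (a ^ c).
Check all 30^3 = 27000 ordered triples (a,b,c).
  e.g. a=(b,0), b=(a,0), c=(c,0): lhs=(b,0) != rhs=(a,0)
  e.g. a=(b,0), b=(a,0), c=(c,1): lhs=(b,0) != rhs=(a,0)
Total violating triples: 432


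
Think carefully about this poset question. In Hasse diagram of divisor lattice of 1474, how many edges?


A cover relation a -< b holds when a < b with no c strictly between.
Cover relations:
  1 -< 2
  1 -< 11
  1 -< 67
  2 -< 22
  2 -< 134
  11 -< 22
  11 -< 737
  22 -< 1474
  ...4 more
Total: 12


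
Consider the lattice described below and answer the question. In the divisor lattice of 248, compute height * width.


Height = length of longest chain minus 1; width = size of largest antichain.
A maximum chain: 1 | 31 | 62 | 124 | 248  (height 4).
A maximum antichain: {2, 31}  (width 2).
Product = 4 * 2 = 8


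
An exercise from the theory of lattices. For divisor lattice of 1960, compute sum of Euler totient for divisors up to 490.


Divisors of 1960 up to 490: [1, 2, 4, 5, 7, 8, 10, 14, 20, 28, 35, 40, 49, 56, 70, 98, 140, 196, 245, 280, 392, 490]
phi values: [1, 1, 2, 4, 6, 4, 4, 6, 8, 12, 24, 16, 42, 24, 24, 42, 48, 84, 168, 96, 168, 168]
Sum = 952


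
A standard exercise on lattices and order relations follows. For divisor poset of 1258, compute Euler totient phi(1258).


phi(n) = n * prod_{p|n} (1 - 1/p).
Prime divisors of 1258: [2, 17, 37]
phi(1258) = 1258 * (1 - 1/2) * (1 - 1/17) * (1 - 1/37)
phi(1258) = 576


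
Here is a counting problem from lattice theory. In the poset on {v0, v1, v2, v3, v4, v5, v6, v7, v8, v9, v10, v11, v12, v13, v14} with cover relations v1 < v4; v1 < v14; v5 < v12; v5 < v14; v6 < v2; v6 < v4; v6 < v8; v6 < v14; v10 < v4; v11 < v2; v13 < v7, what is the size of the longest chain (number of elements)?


A chain is a totally ordered subset; we count the number of elements in a maximum chain.
Compute, for each element x, the size of the longest chain ending at x:
  v0: 1
  v1: 1
  v3: 1
  v5: 1
  v6: 1
  v9: 1
  ...
A maximum chain: v6 < v2
Number of elements in the longest chain: 2


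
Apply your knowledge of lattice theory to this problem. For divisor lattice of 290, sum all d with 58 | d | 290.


Interval [58,290] in divisors of 290: [58, 290]
Sum = 348


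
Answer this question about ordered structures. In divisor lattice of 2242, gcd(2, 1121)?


Meet=gcd.
gcd(2,1121)=1


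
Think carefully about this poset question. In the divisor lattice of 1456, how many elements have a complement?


An element a is complemented if some b has a meet b = bottom, a join b = top.
a is complemented iff gcd(a, n/a)=1, i.e. a is a unitary divisor of 1456.
Complemented elements: 1, 7, 13, 16, 91, 112, ... (2 more)
Count: 8


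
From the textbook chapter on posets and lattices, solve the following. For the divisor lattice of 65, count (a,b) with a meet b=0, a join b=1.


Complement pair (a,b): a meet b = bottom, a join b = top.
Here: gcd(a,b)=1 and lcm(a,b)=65, i.e. a*b=65 with a,b coprime.
Pairs found: (1,65), (5,13), (13,5), (65,1)
Total ordered pairs: 4


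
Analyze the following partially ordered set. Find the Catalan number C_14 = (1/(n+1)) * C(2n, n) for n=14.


C(n) = C(2n, n) / (n+1).
C(28, 14) = 40116600
C(14) = 40116600 / 15 = 2674440


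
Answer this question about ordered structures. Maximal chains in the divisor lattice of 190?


A maximal chain goes from the minimum element to a maximal element via cover relations.
Counting all min-to-max paths in the cover graph.
Total maximal chains: 6


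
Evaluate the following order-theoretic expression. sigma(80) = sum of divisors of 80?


sigma(n) = sum of divisors.
Divisors of 80: [1, 2, 4, 5, 8, 10, 16, 20, 40, 80]
Sum = 186


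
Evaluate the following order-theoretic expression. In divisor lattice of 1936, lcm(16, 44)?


Join=lcm.
gcd(16,44)=4
lcm=176


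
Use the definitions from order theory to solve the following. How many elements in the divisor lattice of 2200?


Divisors of 2200: [1, 2, 4, 5, 8, 10, 11, 20, 22, 25, 40, 44, 50, 55, 88, 100, 110, 200, 220, 275, 440, 550, 1100, 2200]
Count: 24


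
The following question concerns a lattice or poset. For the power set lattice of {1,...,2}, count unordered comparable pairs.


A comparable pair {a,b} has a < b or b < a in the order.
Count unordered pairs where one element is strictly below the other.
Examples: {{},{1}}, {{},{2}}, {{},{1,2}}, {{1},{1,2}}, ...
Total comparable pairs: 5


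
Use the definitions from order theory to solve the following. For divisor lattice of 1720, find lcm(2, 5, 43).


In a divisor lattice, join = lcm (least common multiple).
Compute lcm iteratively: start with first element, then lcm(current, next).
Elements: [2, 5, 43]
lcm(2,5) = 10
lcm(10,43) = 430
Final lcm = 430


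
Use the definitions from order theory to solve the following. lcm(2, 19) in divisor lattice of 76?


Join=lcm.
gcd(2,19)=1
lcm=38


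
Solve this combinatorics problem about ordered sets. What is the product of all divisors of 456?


Divisors of 456: [1, 2, 3, 4, 6, 8, 12, 19, 24, 38, 57, 76, 114, 152, 228, 456]
Product = n^(d(n)/2) = 456^(16/2)
Product = 1869471037565976969216


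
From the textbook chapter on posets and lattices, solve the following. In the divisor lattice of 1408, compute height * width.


Height = length of longest chain minus 1; width = size of largest antichain.
A maximum chain: 1 | 11 | 22 | 44 | 88 | 176 | 352 | 704 | 1408  (height 8).
A maximum antichain: {2, 11}  (width 2).
Product = 8 * 2 = 16


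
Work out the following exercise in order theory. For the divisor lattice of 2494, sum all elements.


sigma(n) = sum of divisors.
Divisors of 2494: [1, 2, 29, 43, 58, 86, 1247, 2494]
Sum = 3960


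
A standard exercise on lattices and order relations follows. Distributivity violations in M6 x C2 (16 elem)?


Distributive law: a ^ (b v c) = (a ^ b) v (a ^ c).
Check all 16^3 = 4096 ordered triples (a,b,c).
  e.g. a=(a1,0), b=(a2,0), c=(a3,0): lhs=(a1,0) != rhs=(0,0)
  e.g. a=(a1,0), b=(a2,0), c=(a3,1): lhs=(a1,0) != rhs=(0,0)
Total violating triples: 960


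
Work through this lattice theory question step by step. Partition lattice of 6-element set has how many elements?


B(n) = number of set partitions of an n-element set.
B(n) satisfies the recurrence: B(n+1) = sum_k C(n,k)*B(k).
B(6) = 203


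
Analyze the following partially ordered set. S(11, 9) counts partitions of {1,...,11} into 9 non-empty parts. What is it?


S(n,k) = k*S(n-1,k) + S(n-1,k-1).
S(10,9) = 45, S(10,8) = 750
S(11,9) = 9*45 + 750 = 405 + 750
S(11,9) = 1155


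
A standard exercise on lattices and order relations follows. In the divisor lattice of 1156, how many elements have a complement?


An element a is complemented if some b has a meet b = bottom, a join b = top.
a is complemented iff gcd(a, n/a)=1, i.e. a is a unitary divisor of 1156.
Complemented elements: 1, 4, 289, 1156
Count: 4


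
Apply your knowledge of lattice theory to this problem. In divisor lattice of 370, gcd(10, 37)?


Meet=gcd.
gcd(10,37)=1


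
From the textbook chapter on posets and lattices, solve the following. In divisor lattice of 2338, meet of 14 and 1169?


In a divisor lattice, meet = gcd (greatest common divisor).
By Euclidean algorithm or factoring: gcd(14,1169) = 7


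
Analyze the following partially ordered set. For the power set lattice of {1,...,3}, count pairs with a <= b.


The order relation is {(a,b) : a <= b}, reflexive so it includes (a,a).
Examples: ({},{}), ({},{1,2}), ({},{1,2,3}), ({},{1,3}), ({},{1}), ...
Total ordered pairs: 27


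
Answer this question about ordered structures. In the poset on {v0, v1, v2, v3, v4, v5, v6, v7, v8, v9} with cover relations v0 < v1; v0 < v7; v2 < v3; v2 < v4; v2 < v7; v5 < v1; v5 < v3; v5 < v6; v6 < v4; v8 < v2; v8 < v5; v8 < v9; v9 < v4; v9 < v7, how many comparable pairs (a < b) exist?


A comparable pair {a,b} has a < b or b < a in the order.
Count unordered pairs where one element is strictly below the other.
Examples: {v0,v1}, {v0,v7}, {v1,v5}, {v1,v8}, ...
Total comparable pairs: 20


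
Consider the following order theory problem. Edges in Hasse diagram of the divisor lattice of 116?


A cover relation a -< b holds when a < b with no c strictly between.
Cover relations:
  1 -< 2
  1 -< 29
  2 -< 4
  2 -< 58
  4 -< 116
  29 -< 58
  58 -< 116
Total: 7


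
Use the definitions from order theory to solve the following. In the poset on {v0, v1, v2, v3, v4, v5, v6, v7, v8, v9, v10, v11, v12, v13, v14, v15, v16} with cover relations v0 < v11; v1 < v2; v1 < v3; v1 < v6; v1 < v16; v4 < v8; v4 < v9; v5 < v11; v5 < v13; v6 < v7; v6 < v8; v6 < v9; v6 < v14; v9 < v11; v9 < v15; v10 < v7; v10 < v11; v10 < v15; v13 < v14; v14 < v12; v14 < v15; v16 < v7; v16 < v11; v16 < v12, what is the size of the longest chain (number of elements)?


A chain is a totally ordered subset; we count the number of elements in a maximum chain.
Compute, for each element x, the size of the longest chain ending at x:
  v0: 1
  v1: 1
  v4: 1
  v5: 1
  v10: 1
  v2: 2
  ...
A maximum chain: v1 < v6 < v9 < v11
Number of elements in the longest chain: 4


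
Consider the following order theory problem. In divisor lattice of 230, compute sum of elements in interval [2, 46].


Interval [2,46] in divisors of 230: [2, 46]
Sum = 48


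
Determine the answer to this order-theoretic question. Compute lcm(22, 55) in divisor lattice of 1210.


In a divisor lattice, join = lcm (least common multiple).
gcd(22,55) = 11
lcm(22,55) = 22*55/gcd = 1210/11 = 110


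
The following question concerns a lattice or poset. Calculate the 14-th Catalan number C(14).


C(n) = C(2n, n) / (n+1).
C(28, 14) = 40116600
C(14) = 40116600 / 15 = 2674440


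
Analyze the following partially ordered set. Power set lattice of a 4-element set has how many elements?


Power set = 2^n.
2^4 = 16


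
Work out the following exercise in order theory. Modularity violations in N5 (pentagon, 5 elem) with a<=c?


Modular law: if a <= c then a v (b ^ c) = (a v b) ^ c.
Check all triples (a,b,c) with a <= c among 5 elements.
  e.g. a=a, b=c, c=b: lhs=a != rhs=b
Total violating triples: 1


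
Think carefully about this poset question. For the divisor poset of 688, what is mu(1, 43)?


In a divisor lattice, mu(a,b) = mu(b/a) where mu is the classical Mobius function.
b/a = 43/1 = 43
Prime factorization of 43: primes [43]
43 is squarefree with 1 prime factor(s), so mu(43) = (-1)^1 = -1


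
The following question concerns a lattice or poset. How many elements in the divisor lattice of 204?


Divisors of 204: [1, 2, 3, 4, 6, 12, 17, 34, 51, 68, 102, 204]
Count: 12


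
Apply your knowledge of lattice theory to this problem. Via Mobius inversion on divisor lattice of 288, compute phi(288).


phi(n) = n * prod_{p|n} (1 - 1/p).
Prime divisors of 288: [2, 3]
phi(288) = 288 * (1 - 1/2) * (1 - 1/3)
phi(288) = 96


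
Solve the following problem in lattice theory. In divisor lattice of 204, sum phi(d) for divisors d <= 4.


Divisors of 204 up to 4: [1, 2, 3, 4]
phi values: [1, 1, 2, 2]
Sum = 6


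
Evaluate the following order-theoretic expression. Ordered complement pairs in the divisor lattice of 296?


Complement pair (a,b): a meet b = bottom, a join b = top.
Here: gcd(a,b)=1 and lcm(a,b)=296, i.e. a*b=296 with a,b coprime.
Pairs found: (1,296), (8,37), (37,8), (296,1)
Total ordered pairs: 4


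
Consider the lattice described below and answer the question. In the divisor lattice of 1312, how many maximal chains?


A maximal chain goes from the minimum element to a maximal element via cover relations.
Counting all min-to-max paths in the cover graph.
Total maximal chains: 6


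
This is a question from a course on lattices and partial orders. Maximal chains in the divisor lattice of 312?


A maximal chain goes from the minimum element to a maximal element via cover relations.
Counting all min-to-max paths in the cover graph.
Total maximal chains: 20


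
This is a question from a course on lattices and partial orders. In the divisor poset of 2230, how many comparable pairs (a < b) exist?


A comparable pair {a,b} has a < b or b < a in the order.
Count unordered pairs where one element is strictly below the other.
Examples: {1,2}, {1,5}, {1,10}, {1,223}, ...
Total comparable pairs: 19


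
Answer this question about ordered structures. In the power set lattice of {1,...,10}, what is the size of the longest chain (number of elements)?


A chain is a totally ordered subset; we count the number of elements in a maximum chain.
Compute, for each element x, the size of the longest chain ending at x:
  {}: 1
  {1}: 2
  {2}: 2
  {3}: 2
  {4}: 2
  {5}: 2
  ...
A maximum chain: {} < {1} < {1,2} < {1,2,3} < {1,2,3,4} < {1,2,3,4,5} < {1,2,3,4,5,6} < {1,2,3,4,5,6,7} < {1,2,3,4,5,6,7,8} < {1,2,3,4,5,6,7,8,9} < {1,2,3,4,5,6,7,8,9,10}
Number of elements in the longest chain: 11


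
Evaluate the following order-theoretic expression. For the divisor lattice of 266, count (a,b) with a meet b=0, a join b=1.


Complement pair (a,b): a meet b = bottom, a join b = top.
Here: gcd(a,b)=1 and lcm(a,b)=266, i.e. a*b=266 with a,b coprime.
Pairs found: (1,266), (2,133), (7,38), (14,19), ... (4 more)
Total ordered pairs: 8


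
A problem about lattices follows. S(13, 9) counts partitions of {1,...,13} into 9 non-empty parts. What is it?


S(n,k) = k*S(n-1,k) + S(n-1,k-1).
S(12,9) = 22275, S(12,8) = 159027
S(13,9) = 9*22275 + 159027 = 200475 + 159027
S(13,9) = 359502


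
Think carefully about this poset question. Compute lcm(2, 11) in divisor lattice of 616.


In a divisor lattice, join = lcm (least common multiple).
gcd(2,11) = 1
lcm(2,11) = 2*11/gcd = 22/1 = 22


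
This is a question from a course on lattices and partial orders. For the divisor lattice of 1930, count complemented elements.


An element a is complemented if some b has a meet b = bottom, a join b = top.
a is complemented iff gcd(a, n/a)=1, i.e. a is a unitary divisor of 1930.
Complemented elements: 1, 2, 5, 10, 193, 386, ... (2 more)
Count: 8


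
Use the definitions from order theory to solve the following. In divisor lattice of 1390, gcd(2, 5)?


Meet=gcd.
gcd(2,5)=1


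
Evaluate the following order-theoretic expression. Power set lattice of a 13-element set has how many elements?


Power set = 2^n.
2^13 = 8192


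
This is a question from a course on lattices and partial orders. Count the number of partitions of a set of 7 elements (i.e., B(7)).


B(n) = number of set partitions of an n-element set.
B(n) satisfies the recurrence: B(n+1) = sum_k C(n,k)*B(k).
B(7) = 877


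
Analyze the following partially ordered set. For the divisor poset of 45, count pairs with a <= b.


The order relation is {(a,b) : a <= b}, reflexive so it includes (a,a).
Examples: (1,1), (1,15), (1,3), (1,45), (1,5), ...
Total ordered pairs: 18


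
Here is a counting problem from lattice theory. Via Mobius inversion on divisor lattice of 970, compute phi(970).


phi(n) = n * prod_{p|n} (1 - 1/p).
Prime divisors of 970: [2, 5, 97]
phi(970) = 970 * (1 - 1/2) * (1 - 1/5) * (1 - 1/97)
phi(970) = 384


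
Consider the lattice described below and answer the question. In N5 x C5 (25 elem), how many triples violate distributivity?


Distributive law: a ^ (b v c) = (a ^ b) v (a ^ c).
Check all 25^3 = 15625 ordered triples (a,b,c).
  e.g. a=(b,0), b=(a,0), c=(c,0): lhs=(b,0) != rhs=(a,0)
  e.g. a=(b,0), b=(a,0), c=(c,1): lhs=(b,0) != rhs=(a,0)
Total violating triples: 250


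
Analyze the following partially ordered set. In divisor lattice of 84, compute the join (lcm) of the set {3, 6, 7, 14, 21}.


In a divisor lattice, join = lcm (least common multiple).
Compute lcm iteratively: start with first element, then lcm(current, next).
Elements: [3, 6, 7, 14, 21]
lcm(3,6) = 6
lcm(6,7) = 42
lcm(42,14) = 42
lcm(42,21) = 42
Final lcm = 42


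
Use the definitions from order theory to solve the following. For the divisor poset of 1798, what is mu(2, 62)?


In a divisor lattice, mu(a,b) = mu(b/a) where mu is the classical Mobius function.
b/a = 62/2 = 31
Prime factorization of 31: primes [31]
31 is squarefree with 1 prime factor(s), so mu(31) = (-1)^1 = -1


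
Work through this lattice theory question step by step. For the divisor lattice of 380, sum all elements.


sigma(n) = sum of divisors.
Divisors of 380: [1, 2, 4, 5, 10, 19, 20, 38, 76, 95, 190, 380]
Sum = 840


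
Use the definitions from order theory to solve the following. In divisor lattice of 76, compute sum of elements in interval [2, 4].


Interval [2,4] in divisors of 76: [2, 4]
Sum = 6


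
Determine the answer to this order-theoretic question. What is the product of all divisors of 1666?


Divisors of 1666: [1, 2, 7, 14, 17, 34, 49, 98, 119, 238, 833, 1666]
Product = n^(d(n)/2) = 1666^(12/2)
Product = 21382081591229079616


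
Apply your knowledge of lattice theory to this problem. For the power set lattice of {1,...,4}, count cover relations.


A cover relation a -< b holds when a < b with no c strictly between.
Cover relations:
  {} -< {1}
  {} -< {2}
  {} -< {3}
  {} -< {4}
  {1} -< {1,2}
  {1} -< {1,3}
  {1} -< {1,4}
  {2} -< {1,2}
  ...24 more
Total: 32


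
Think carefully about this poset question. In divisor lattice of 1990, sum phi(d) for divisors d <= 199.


Divisors of 1990 up to 199: [1, 2, 5, 10, 199]
phi values: [1, 1, 4, 4, 198]
Sum = 208


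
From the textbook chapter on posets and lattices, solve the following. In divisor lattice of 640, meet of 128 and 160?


In a divisor lattice, meet = gcd (greatest common divisor).
By Euclidean algorithm or factoring: gcd(128,160) = 32


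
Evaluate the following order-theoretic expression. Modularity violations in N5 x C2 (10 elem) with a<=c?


Modular law: if a <= c then a v (b ^ c) = (a v b) ^ c.
Check all triples (a,b,c) with a <= c among 10 elements.
  e.g. a=(a,0), b=(c,0), c=(b,0): lhs=(a,0) != rhs=(b,0)
  e.g. a=(a,0), b=(c,1), c=(b,0): lhs=(a,0) != rhs=(b,0)
Total violating triples: 6


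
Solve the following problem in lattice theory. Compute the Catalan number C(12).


C(n) = C(2n, n) / (n+1).
C(24, 12) = 2704156
C(12) = 2704156 / 13 = 208012


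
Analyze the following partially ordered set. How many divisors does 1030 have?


Divisors of 1030: [1, 2, 5, 10, 103, 206, 515, 1030]
Count: 8


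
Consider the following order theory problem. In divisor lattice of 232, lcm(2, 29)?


Join=lcm.
gcd(2,29)=1
lcm=58


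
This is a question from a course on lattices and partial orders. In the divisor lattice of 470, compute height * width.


Height = length of longest chain minus 1; width = size of largest antichain.
A maximum chain: 1 | 47 | 235 | 470  (height 3).
A maximum antichain: {2, 5, 47}  (width 3).
Product = 3 * 3 = 9


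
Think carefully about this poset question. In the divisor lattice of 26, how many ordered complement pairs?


Complement pair (a,b): a meet b = bottom, a join b = top.
Here: gcd(a,b)=1 and lcm(a,b)=26, i.e. a*b=26 with a,b coprime.
Pairs found: (1,26), (2,13), (13,2), (26,1)
Total ordered pairs: 4


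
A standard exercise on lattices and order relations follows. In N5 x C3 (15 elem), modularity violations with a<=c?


Modular law: if a <= c then a v (b ^ c) = (a v b) ^ c.
Check all triples (a,b,c) with a <= c among 15 elements.
  e.g. a=(a,0), b=(c,0), c=(b,0): lhs=(a,0) != rhs=(b,0)
  e.g. a=(a,0), b=(c,1), c=(b,0): lhs=(a,0) != rhs=(b,0)
Total violating triples: 18


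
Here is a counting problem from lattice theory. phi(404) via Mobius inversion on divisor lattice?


phi(n) = n * prod_{p|n} (1 - 1/p).
Prime divisors of 404: [2, 101]
phi(404) = 404 * (1 - 1/2) * (1 - 1/101)
phi(404) = 200


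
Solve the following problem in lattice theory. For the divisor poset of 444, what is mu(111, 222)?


In a divisor lattice, mu(a,b) = mu(b/a) where mu is the classical Mobius function.
b/a = 222/111 = 2
Prime factorization of 2: primes [2]
2 is squarefree with 1 prime factor(s), so mu(2) = (-1)^1 = -1


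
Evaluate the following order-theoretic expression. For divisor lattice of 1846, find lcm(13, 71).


In a divisor lattice, join = lcm (least common multiple).
Compute lcm iteratively: start with first element, then lcm(current, next).
Elements: [13, 71]
lcm(13,71) = 923
Final lcm = 923


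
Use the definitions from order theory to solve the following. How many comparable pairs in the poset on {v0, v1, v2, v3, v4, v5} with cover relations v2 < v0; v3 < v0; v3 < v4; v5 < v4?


A comparable pair {a,b} has a < b or b < a in the order.
Count unordered pairs where one element is strictly below the other.
Examples: {v0,v2}, {v0,v3}, {v3,v4}, {v4,v5}
Total comparable pairs: 4


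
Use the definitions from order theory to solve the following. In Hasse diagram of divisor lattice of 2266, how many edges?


A cover relation a -< b holds when a < b with no c strictly between.
Cover relations:
  1 -< 2
  1 -< 11
  1 -< 103
  2 -< 22
  2 -< 206
  11 -< 22
  11 -< 1133
  22 -< 2266
  ...4 more
Total: 12


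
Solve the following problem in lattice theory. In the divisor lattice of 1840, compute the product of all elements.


Divisors of 1840: [1, 2, 4, 5, 8, 10, 16, 20, 23, 40, 46, 80, 92, 115, 184, 230, 368, 460, 920, 1840]
Product = n^(d(n)/2) = 1840^(20/2)
Product = 444813777124999309557760000000000


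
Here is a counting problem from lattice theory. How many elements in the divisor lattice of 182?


Divisors of 182: [1, 2, 7, 13, 14, 26, 91, 182]
Count: 8


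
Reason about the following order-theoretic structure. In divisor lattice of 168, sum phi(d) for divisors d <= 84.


Divisors of 168 up to 84: [1, 2, 3, 4, 6, 7, 8, 12, 14, 21, 24, 28, 42, 56, 84]
phi values: [1, 1, 2, 2, 2, 6, 4, 4, 6, 12, 8, 12, 12, 24, 24]
Sum = 120


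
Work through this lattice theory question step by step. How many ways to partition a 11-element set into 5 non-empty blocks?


S(n,k) = k*S(n-1,k) + S(n-1,k-1).
S(10,5) = 42525, S(10,4) = 34105
S(11,5) = 5*42525 + 34105 = 212625 + 34105
S(11,5) = 246730


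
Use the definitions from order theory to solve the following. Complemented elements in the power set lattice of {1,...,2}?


An element a is complemented if some b has a meet b = bottom, a join b = top.
every subset A has complement S\A, so all elements are complemented.
Complemented elements: {}, {1}, {2}, {1,2}
Count: 4


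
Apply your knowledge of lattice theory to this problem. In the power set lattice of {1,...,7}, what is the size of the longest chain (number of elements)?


A chain is a totally ordered subset; we count the number of elements in a maximum chain.
Compute, for each element x, the size of the longest chain ending at x:
  {}: 1
  {1}: 2
  {2}: 2
  {3}: 2
  {4}: 2
  {5}: 2
  ...
A maximum chain: {} < {1} < {1,2} < {1,2,3} < {1,2,3,4} < {1,2,3,4,5} < {1,2,3,4,5,6} < {1,2,3,4,5,6,7}
Number of elements in the longest chain: 8


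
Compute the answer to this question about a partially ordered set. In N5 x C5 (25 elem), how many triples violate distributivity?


Distributive law: a ^ (b v c) = (a ^ b) v (a ^ c).
Check all 25^3 = 15625 ordered triples (a,b,c).
  e.g. a=(b,0), b=(a,0), c=(c,0): lhs=(b,0) != rhs=(a,0)
  e.g. a=(b,0), b=(a,0), c=(c,1): lhs=(b,0) != rhs=(a,0)
Total violating triples: 250


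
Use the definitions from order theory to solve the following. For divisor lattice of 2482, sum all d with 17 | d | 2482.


Interval [17,2482] in divisors of 2482: [17, 34, 1241, 2482]
Sum = 3774


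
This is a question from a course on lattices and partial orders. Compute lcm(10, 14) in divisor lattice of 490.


In a divisor lattice, join = lcm (least common multiple).
gcd(10,14) = 2
lcm(10,14) = 10*14/gcd = 140/2 = 70


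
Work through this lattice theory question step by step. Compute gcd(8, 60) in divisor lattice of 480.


In a divisor lattice, meet = gcd (greatest common divisor).
By Euclidean algorithm or factoring: gcd(8,60) = 4


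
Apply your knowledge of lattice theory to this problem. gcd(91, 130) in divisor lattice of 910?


Meet=gcd.
gcd(91,130)=13


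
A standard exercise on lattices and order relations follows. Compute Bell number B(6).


B(n) = number of set partitions of an n-element set.
B(n) satisfies the recurrence: B(n+1) = sum_k C(n,k)*B(k).
B(6) = 203


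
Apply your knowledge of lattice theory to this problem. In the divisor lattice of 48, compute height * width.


Height = length of longest chain minus 1; width = size of largest antichain.
A maximum chain: 1 | 3 | 6 | 12 | 24 | 48  (height 5).
A maximum antichain: {2, 3}  (width 2).
Product = 5 * 2 = 10


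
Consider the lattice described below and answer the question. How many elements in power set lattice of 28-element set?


Power set = 2^n.
2^28 = 268435456


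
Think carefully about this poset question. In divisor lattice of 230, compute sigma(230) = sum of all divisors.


sigma(n) = sum of divisors.
Divisors of 230: [1, 2, 5, 10, 23, 46, 115, 230]
Sum = 432


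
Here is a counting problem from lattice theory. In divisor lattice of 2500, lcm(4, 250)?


Join=lcm.
gcd(4,250)=2
lcm=500


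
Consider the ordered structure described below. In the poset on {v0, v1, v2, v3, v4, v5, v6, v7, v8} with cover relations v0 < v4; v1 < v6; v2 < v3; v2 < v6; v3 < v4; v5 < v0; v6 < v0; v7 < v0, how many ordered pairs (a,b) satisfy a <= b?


The order relation is {(a,b) : a <= b}, reflexive so it includes (a,a).
Examples: (v0,v0), (v0,v4), (v1,v0), (v1,v1), (v1,v4), ...
Total ordered pairs: 24


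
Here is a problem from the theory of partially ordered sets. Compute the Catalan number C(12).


C(n) = C(2n, n) / (n+1).
C(24, 12) = 2704156
C(12) = 2704156 / 13 = 208012


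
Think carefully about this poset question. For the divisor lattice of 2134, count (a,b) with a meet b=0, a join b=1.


Complement pair (a,b): a meet b = bottom, a join b = top.
Here: gcd(a,b)=1 and lcm(a,b)=2134, i.e. a*b=2134 with a,b coprime.
Pairs found: (1,2134), (2,1067), (11,194), (22,97), ... (4 more)
Total ordered pairs: 8


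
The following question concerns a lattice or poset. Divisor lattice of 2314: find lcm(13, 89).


In a divisor lattice, join = lcm (least common multiple).
gcd(13,89) = 1
lcm(13,89) = 13*89/gcd = 1157/1 = 1157


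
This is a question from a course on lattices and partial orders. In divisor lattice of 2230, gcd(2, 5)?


Meet=gcd.
gcd(2,5)=1


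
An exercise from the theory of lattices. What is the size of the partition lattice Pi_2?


B(n) = number of set partitions of an n-element set.
B(n) satisfies the recurrence: B(n+1) = sum_k C(n,k)*B(k).
B(2) = 2


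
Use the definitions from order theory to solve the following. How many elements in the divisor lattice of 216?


Divisors of 216: [1, 2, 3, 4, 6, 8, 9, 12, 18, 24, 27, 36, 54, 72, 108, 216]
Count: 16


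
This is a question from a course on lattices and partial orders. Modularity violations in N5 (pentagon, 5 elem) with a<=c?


Modular law: if a <= c then a v (b ^ c) = (a v b) ^ c.
Check all triples (a,b,c) with a <= c among 5 elements.
  e.g. a=a, b=c, c=b: lhs=a != rhs=b
Total violating triples: 1


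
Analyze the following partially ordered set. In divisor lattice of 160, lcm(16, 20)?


Join=lcm.
gcd(16,20)=4
lcm=80


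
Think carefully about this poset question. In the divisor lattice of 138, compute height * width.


Height = length of longest chain minus 1; width = size of largest antichain.
A maximum chain: 1 | 23 | 69 | 138  (height 3).
A maximum antichain: {2, 3, 23}  (width 3).
Product = 3 * 3 = 9


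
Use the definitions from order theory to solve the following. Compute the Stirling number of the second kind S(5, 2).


S(n,k) = k*S(n-1,k) + S(n-1,k-1).
S(4,2) = 7, S(4,1) = 1
S(5,2) = 2*7 + 1 = 14 + 1
S(5,2) = 15


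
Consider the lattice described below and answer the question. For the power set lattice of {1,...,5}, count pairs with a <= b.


The order relation is {(a,b) : a <= b}, reflexive so it includes (a,a).
Examples: ({},{}), ({},{1,2}), ({},{1,2,3}), ({},{1,2,3,4}), ({},{1,2,3,4,5}), ...
Total ordered pairs: 243


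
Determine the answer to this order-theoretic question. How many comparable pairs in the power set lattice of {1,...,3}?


A comparable pair {a,b} has a < b or b < a in the order.
Count unordered pairs where one element is strictly below the other.
Examples: {{},{1}}, {{},{2}}, {{},{3}}, {{},{1,2}}, ...
Total comparable pairs: 19


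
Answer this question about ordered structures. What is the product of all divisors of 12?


Divisors of 12: [1, 2, 3, 4, 6, 12]
Product = n^(d(n)/2) = 12^(6/2)
Product = 1728


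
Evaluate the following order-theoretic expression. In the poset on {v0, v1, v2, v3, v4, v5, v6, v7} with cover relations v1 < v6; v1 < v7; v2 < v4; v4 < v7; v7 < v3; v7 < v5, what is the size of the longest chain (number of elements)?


A chain is a totally ordered subset; we count the number of elements in a maximum chain.
Compute, for each element x, the size of the longest chain ending at x:
  v0: 1
  v1: 1
  v2: 1
  v4: 2
  v6: 2
  v7: 3
  ...
A maximum chain: v2 < v4 < v7 < v3
Number of elements in the longest chain: 4


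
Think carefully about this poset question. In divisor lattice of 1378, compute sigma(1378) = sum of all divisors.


sigma(n) = sum of divisors.
Divisors of 1378: [1, 2, 13, 26, 53, 106, 689, 1378]
Sum = 2268


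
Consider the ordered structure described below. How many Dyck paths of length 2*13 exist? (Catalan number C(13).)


C(n) = C(2n, n) / (n+1).
C(26, 13) = 10400600
C(13) = 10400600 / 14 = 742900


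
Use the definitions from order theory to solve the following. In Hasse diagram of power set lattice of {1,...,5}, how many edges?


A cover relation a -< b holds when a < b with no c strictly between.
Cover relations:
  {} -< {1}
  {} -< {2}
  {} -< {3}
  {} -< {4}
  {} -< {5}
  {1} -< {1,2}
  {1} -< {1,3}
  {1} -< {1,4}
  ...72 more
Total: 80


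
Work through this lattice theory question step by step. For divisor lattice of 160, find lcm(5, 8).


In a divisor lattice, join = lcm (least common multiple).
Compute lcm iteratively: start with first element, then lcm(current, next).
Elements: [5, 8]
lcm(5,8) = 40
Final lcm = 40


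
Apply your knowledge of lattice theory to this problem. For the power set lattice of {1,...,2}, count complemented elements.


An element a is complemented if some b has a meet b = bottom, a join b = top.
every subset A has complement S\A, so all elements are complemented.
Complemented elements: {}, {1}, {2}, {1,2}
Count: 4


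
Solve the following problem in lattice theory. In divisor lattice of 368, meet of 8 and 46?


In a divisor lattice, meet = gcd (greatest common divisor).
By Euclidean algorithm or factoring: gcd(8,46) = 2


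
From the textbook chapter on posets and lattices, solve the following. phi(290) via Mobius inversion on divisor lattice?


phi(n) = n * prod_{p|n} (1 - 1/p).
Prime divisors of 290: [2, 5, 29]
phi(290) = 290 * (1 - 1/2) * (1 - 1/5) * (1 - 1/29)
phi(290) = 112


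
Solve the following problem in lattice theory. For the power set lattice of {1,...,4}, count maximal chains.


A maximal chain goes from the minimum element to a maximal element via cover relations.
Counting all min-to-max paths in the cover graph.
Total maximal chains: 24


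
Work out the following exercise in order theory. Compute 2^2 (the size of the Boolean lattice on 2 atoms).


Power set = 2^n.
2^2 = 4


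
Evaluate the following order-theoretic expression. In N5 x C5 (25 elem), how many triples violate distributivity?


Distributive law: a ^ (b v c) = (a ^ b) v (a ^ c).
Check all 25^3 = 15625 ordered triples (a,b,c).
  e.g. a=(b,0), b=(a,0), c=(c,0): lhs=(b,0) != rhs=(a,0)
  e.g. a=(b,0), b=(a,0), c=(c,1): lhs=(b,0) != rhs=(a,0)
Total violating triples: 250


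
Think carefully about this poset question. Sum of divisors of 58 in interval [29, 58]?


Interval [29,58] in divisors of 58: [29, 58]
Sum = 87


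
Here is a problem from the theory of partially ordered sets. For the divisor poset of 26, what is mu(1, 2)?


In a divisor lattice, mu(a,b) = mu(b/a) where mu is the classical Mobius function.
b/a = 2/1 = 2
Prime factorization of 2: primes [2]
2 is squarefree with 1 prime factor(s), so mu(2) = (-1)^1 = -1


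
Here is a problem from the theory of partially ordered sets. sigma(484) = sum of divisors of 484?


sigma(n) = sum of divisors.
Divisors of 484: [1, 2, 4, 11, 22, 44, 121, 242, 484]
Sum = 931


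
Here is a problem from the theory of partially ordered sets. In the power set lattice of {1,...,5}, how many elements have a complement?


An element a is complemented if some b has a meet b = bottom, a join b = top.
every subset A has complement S\A, so all elements are complemented.
Complemented elements: {}, {1}, {2}, {3}, {4}, {5}, ... (26 more)
Count: 32


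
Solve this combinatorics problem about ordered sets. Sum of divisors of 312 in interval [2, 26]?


Interval [2,26] in divisors of 312: [2, 26]
Sum = 28


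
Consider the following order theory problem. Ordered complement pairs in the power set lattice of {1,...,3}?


Complement pair (a,b): a meet b = bottom, a join b = top.
Here: A intersect B = {} and A union B = {1,...,3}.
Pairs found: ({},{1,2,3}), ({1},{2,3}), ({2},{1,3}), ({3},{1,2}), ... (4 more)
Total ordered pairs: 8


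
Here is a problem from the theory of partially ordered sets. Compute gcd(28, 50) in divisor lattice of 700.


In a divisor lattice, meet = gcd (greatest common divisor).
By Euclidean algorithm or factoring: gcd(28,50) = 2


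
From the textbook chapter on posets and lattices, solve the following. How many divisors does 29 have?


Divisors of 29: [1, 29]
Count: 2


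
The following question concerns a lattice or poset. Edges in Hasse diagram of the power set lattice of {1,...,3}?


A cover relation a -< b holds when a < b with no c strictly between.
Cover relations:
  {} -< {1}
  {} -< {2}
  {} -< {3}
  {1} -< {1,2}
  {1} -< {1,3}
  {2} -< {1,2}
  {2} -< {2,3}
  {3} -< {1,3}
  ...4 more
Total: 12


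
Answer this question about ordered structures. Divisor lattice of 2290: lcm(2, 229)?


Join=lcm.
gcd(2,229)=1
lcm=458


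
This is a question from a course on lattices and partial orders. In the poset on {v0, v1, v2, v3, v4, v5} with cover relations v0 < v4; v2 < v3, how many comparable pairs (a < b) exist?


A comparable pair {a,b} has a < b or b < a in the order.
Count unordered pairs where one element is strictly below the other.
Examples: {v0,v4}, {v2,v3}
Total comparable pairs: 2


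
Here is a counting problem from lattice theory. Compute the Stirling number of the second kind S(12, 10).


S(n,k) = k*S(n-1,k) + S(n-1,k-1).
S(11,10) = 55, S(11,9) = 1155
S(12,10) = 10*55 + 1155 = 550 + 1155
S(12,10) = 1705


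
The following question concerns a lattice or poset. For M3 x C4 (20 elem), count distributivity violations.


Distributive law: a ^ (b v c) = (a ^ b) v (a ^ c).
Check all 20^3 = 8000 ordered triples (a,b,c).
  e.g. a=(a1,0), b=(a2,0), c=(a3,0): lhs=(a1,0) != rhs=(0,0)
  e.g. a=(a1,0), b=(a2,0), c=(a3,1): lhs=(a1,0) != rhs=(0,0)
Total violating triples: 384


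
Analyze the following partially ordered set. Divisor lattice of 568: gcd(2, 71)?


Meet=gcd.
gcd(2,71)=1


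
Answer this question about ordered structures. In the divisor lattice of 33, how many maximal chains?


A maximal chain goes from the minimum element to a maximal element via cover relations.
Counting all min-to-max paths in the cover graph.
Total maximal chains: 2


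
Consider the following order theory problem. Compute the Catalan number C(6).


C(n) = C(2n, n) / (n+1).
C(12, 6) = 924
C(6) = 924 / 7 = 132


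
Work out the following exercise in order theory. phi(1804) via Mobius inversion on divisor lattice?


phi(n) = n * prod_{p|n} (1 - 1/p).
Prime divisors of 1804: [2, 11, 41]
phi(1804) = 1804 * (1 - 1/2) * (1 - 1/11) * (1 - 1/41)
phi(1804) = 800


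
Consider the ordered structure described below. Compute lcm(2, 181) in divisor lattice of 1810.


In a divisor lattice, join = lcm (least common multiple).
gcd(2,181) = 1
lcm(2,181) = 2*181/gcd = 362/1 = 362


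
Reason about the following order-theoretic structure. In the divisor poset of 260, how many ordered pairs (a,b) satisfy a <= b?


The order relation is {(a,b) : a <= b}, reflexive so it includes (a,a).
Examples: (1,1), (1,10), (1,13), (1,130), (1,2), ...
Total ordered pairs: 54


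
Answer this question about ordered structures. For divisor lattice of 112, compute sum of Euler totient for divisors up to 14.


Divisors of 112 up to 14: [1, 2, 4, 7, 8, 14]
phi values: [1, 1, 2, 6, 4, 6]
Sum = 20


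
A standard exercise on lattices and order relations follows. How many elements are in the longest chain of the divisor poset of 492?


A chain is a totally ordered subset; we count the number of elements in a maximum chain.
Compute, for each element x, the size of the longest chain ending at x:
  1: 1
  2: 2
  3: 2
  41: 2
  4: 3
  6: 3
  ...
A maximum chain: 1 < 2 < 4 < 12 < 492
Number of elements in the longest chain: 5
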